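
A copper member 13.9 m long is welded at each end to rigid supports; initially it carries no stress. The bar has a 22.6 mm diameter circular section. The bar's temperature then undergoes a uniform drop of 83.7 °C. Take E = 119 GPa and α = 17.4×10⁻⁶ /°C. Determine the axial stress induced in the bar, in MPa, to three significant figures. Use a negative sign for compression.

173 MPa

Free thermal expansion αLΔT = 17.4e-6 · 13900 · -83.7 = -20.24 mm.
The walls impose strain ε = −(-20.24)/13900 = 1.4564e-03; σ = Eε = 119000 · 1.4564e-03 = 173.3 MPa.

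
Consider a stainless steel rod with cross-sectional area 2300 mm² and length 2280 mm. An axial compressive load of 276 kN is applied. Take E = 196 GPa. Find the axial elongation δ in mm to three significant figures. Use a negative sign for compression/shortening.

δ_mech = NL/(AE) = -276000·2280/(2300·196000) = -1.396 mm.

-1.40 mm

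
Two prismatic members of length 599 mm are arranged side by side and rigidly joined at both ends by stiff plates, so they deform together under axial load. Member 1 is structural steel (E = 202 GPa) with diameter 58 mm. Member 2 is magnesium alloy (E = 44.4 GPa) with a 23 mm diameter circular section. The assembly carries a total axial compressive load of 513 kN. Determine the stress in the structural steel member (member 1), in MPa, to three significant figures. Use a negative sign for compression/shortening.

-188 MPa

A_1 = 2642 mm².
A_2 = 415.5 mm².
Equal strain + equilibrium ⇒ each member carries load in proportion to AE: A₁E₁ = 533700000 N, A₂E₂ = 18450000 N, ΣAE = 552100000 N.
σ₁ = P·E₁/ΣAE = -513000·202000/552100000 = -187.7 MPa.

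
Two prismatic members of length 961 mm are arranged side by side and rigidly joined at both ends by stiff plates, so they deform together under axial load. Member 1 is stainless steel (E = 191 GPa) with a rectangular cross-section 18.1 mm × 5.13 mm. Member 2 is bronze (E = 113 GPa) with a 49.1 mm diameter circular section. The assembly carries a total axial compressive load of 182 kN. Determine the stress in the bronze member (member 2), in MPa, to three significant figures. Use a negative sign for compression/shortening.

-88.8 MPa

A_1 = 92.85 mm².
A_2 = 1893 mm².
Equal strain + equilibrium ⇒ each member carries load in proportion to AE: A₁E₁ = 17730000 N, A₂E₂ = 214000000 N, ΣAE = 231700000 N.
σ₂ = P·E₂/ΣAE = -182000·113000/231700000 = -88.76 MPa.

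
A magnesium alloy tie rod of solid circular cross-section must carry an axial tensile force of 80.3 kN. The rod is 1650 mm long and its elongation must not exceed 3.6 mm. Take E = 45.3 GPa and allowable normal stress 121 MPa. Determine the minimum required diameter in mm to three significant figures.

Required area A ≥ P/σ_allow = 80300/121 = 663.6 mm².
For a solid circular section, d ≥ √(4A/π) = 29.07 mm.
Elongation limit: A ≥ PL/(Eδ_allow) = 80300·1650/(45300·3.6) = 812.5 mm² ⇒ d ≥ 32.16 mm.
The elongation limit governs.

32.2 mm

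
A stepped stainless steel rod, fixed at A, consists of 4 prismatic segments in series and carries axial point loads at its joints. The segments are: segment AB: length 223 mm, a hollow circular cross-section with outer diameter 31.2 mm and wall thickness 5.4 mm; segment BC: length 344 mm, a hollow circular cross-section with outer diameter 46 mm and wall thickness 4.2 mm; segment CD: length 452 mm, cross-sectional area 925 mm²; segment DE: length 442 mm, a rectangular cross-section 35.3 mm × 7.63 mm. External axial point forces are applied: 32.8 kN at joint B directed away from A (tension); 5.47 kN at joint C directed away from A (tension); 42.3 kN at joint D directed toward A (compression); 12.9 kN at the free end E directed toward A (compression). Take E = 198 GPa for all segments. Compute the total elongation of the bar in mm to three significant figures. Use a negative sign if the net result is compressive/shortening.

-0.443 mm

Internal axial forces (sectioning from the free end, tension +): N_DE = -12.9 kN, N_CD = -55.2 kN, N_BC = -49.73 kN, N_AB = -16.93 kN.
A_AB = 437.7 mm².
A_BC = 551.5 mm².
A_DE = 269.3 mm².
δ_AB = -16930·223/(437.7·198000) = -0.04356 mm
δ_BC = -49730·344/(551.5·198000) = -0.1567 mm
δ_CD = -55200·452/(925·198000) = -0.1362 mm
δ_DE = -12900·442/(269.3·198000) = -0.1069 mm
δ = Σδ_i = -0.4434 mm.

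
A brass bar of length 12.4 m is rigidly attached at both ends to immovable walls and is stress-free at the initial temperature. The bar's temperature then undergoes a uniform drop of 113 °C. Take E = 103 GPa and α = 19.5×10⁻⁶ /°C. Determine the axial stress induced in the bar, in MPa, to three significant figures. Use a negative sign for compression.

227 MPa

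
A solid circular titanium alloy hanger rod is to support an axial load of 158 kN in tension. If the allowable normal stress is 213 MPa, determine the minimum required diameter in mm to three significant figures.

Required area A ≥ P/σ_allow = 158000/213 = 741.8 mm².
For a solid circular section, d ≥ √(4A/π) = 30.73 mm.

30.7 mm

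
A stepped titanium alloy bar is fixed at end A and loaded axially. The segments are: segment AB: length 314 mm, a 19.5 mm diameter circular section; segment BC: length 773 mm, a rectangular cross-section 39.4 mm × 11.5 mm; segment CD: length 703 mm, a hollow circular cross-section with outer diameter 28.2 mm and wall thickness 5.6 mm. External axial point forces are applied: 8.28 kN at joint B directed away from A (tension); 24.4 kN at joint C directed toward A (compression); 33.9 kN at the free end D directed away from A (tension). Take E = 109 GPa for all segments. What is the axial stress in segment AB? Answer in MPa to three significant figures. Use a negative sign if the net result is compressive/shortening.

Internal axial forces (sectioning from the free end, tension +): N_CD = 33.9 kN, N_BC = 9.5 kN, N_AB = 17.78 kN.
A_AB = 298.6 mm².
σ_AB = N_AB/A_AB = 17780/298.6 = 59.54 MPa.

59.5 MPa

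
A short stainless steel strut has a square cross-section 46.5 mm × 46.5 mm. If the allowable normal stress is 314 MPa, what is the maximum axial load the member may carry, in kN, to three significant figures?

A = 2162 mm².
P_max = σ_allow · A = 314 · 2162 = 678900 N = 678.9 kN.

679 kN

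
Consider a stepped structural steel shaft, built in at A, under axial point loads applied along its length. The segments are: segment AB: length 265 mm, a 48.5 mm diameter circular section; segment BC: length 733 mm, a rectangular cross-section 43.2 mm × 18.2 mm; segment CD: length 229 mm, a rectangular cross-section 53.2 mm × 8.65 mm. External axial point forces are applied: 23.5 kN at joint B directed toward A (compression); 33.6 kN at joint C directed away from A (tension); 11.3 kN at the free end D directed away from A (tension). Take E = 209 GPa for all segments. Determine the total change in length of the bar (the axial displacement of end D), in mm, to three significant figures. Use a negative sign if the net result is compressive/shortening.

Internal axial forces (sectioning from the free end, tension +): N_CD = 11.3 kN, N_BC = 44.9 kN, N_AB = 21.4 kN.
A_AB = 1847 mm².
A_BC = 786.2 mm².
A_CD = 460.2 mm².
δ_AB = 21400·265/(1847·209000) = 0.01469 mm
δ_BC = 44900·733/(786.2·209000) = 0.2003 mm
δ_CD = 11300·229/(460.2·209000) = 0.02691 mm
δ = Σδ_i = 0.2419 mm.

0.242 mm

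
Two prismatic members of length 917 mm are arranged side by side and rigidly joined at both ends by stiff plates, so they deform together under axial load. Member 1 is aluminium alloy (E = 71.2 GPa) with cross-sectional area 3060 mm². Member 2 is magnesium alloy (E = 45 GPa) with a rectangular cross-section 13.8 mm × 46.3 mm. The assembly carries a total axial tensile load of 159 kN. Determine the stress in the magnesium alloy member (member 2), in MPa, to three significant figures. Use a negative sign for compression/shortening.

A_2 = 638.9 mm².
Equal strain + equilibrium ⇒ each member carries load in proportion to AE: A₁E₁ = 217900000 N, A₂E₂ = 28750000 N, ΣAE = 246600000 N.
σ₂ = P·E₂/ΣAE = 159000·45000/246600000 = 29.01 MPa.

29.0 MPa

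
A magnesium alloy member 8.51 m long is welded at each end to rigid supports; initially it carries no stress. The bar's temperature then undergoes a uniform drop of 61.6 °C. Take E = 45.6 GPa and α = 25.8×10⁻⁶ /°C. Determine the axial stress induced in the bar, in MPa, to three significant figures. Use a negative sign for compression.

Free thermal expansion αLΔT = 25.8e-6 · 8510 · -61.6 = -13.52 mm.
The walls impose strain ε = −(-13.52)/8510 = 1.5893e-03; σ = Eε = 45600 · 1.5893e-03 = 72.47 MPa.

72.5 MPa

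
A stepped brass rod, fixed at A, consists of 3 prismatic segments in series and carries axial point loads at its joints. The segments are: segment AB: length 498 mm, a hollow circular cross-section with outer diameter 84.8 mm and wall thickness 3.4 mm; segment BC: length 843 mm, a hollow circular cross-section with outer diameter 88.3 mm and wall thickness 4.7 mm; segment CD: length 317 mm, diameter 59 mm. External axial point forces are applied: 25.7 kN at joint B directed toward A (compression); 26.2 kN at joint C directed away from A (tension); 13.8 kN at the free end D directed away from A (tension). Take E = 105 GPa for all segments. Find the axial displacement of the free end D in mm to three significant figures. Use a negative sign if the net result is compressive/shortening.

0.353 mm

Internal axial forces (sectioning from the free end, tension +): N_CD = 13.8 kN, N_BC = 40 kN, N_AB = 14.3 kN.
A_AB = 869.5 mm².
A_BC = 1234 mm².
A_CD = 2734 mm².
δ_AB = 14300·498/(869.5·105000) = 0.07801 mm
δ_BC = 40000·843/(1234·105000) = 0.2602 mm
δ_CD = 13800·317/(2734·105000) = 0.01524 mm
δ = Σδ_i = 0.3534 mm.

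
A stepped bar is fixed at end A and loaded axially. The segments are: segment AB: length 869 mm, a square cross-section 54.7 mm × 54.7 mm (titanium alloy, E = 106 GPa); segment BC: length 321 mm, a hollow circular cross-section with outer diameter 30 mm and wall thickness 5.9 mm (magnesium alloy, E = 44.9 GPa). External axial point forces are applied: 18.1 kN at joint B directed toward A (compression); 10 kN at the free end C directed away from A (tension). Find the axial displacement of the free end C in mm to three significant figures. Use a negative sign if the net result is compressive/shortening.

0.138 mm

Internal axial forces (sectioning from the free end, tension +): N_BC = 10 kN, N_AB = -8.1 kN.
A_AB = 2992 mm².
A_BC = 446.7 mm².
δ_AB = -8100·869/(2992·106000) = -0.02219 mm
δ_BC = 10000·321/(446.7·44900) = 0.16 mm
δ = Σδ_i = 0.1379 mm.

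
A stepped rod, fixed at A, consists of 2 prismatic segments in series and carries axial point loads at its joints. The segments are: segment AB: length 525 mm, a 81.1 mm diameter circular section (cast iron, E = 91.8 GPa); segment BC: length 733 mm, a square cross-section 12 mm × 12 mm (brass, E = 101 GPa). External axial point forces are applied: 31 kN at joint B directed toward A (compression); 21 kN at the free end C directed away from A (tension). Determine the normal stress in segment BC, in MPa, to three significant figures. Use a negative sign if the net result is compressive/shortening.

146 MPa

Internal axial forces (sectioning from the free end, tension +): N_BC = 21 kN, N_AB = -10 kN.
A_BC = 144 mm².
σ_BC = N_BC/A_BC = 21000/144 = 145.8 MPa.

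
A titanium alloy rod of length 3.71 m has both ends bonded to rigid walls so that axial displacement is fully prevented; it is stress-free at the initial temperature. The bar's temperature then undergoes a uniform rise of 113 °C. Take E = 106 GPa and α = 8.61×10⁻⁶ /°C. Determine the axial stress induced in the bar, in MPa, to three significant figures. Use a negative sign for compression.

Free thermal expansion αLΔT = 8.61e-6 · 3710 · 113 = 3.61 mm.
The walls impose strain ε = −(3.61)/3710 = -9.7293e-04; σ = Eε = 106000 · -9.7293e-04 = -103.1 MPa.

-103 MPa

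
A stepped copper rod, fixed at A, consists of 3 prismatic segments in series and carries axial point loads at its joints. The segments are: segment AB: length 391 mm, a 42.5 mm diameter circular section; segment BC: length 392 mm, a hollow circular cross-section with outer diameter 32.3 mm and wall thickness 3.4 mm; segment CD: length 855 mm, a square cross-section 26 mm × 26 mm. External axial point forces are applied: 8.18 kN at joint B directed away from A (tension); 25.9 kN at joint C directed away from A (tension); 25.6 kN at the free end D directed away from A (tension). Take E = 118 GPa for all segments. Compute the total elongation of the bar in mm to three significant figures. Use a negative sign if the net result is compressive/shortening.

Internal axial forces (sectioning from the free end, tension +): N_CD = 25.6 kN, N_BC = 51.5 kN, N_AB = 59.68 kN.
A_AB = 1419 mm².
A_BC = 308.7 mm².
A_CD = 676 mm².
δ_AB = 59680·391/(1419·118000) = 0.1394 mm
δ_BC = 51500·392/(308.7·118000) = 0.5542 mm
δ_CD = 25600·855/(676·118000) = 0.2744 mm
δ = Σδ_i = 0.968 mm.

0.968 mm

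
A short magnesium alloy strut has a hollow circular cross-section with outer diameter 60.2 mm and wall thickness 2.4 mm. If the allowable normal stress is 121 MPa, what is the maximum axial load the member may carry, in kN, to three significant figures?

A = 435.8 mm².
P_max = σ_allow · A = 121 · 435.8 = 52730 N = 52.73 kN.

52.7 kN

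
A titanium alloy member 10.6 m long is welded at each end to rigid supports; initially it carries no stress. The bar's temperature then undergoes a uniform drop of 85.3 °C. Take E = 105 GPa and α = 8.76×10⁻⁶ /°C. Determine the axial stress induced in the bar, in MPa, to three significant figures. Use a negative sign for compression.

78.5 MPa

Free thermal expansion αLΔT = 8.76e-6 · 10600 · -85.3 = -7.921 mm.
The walls impose strain ε = −(-7.921)/10600 = 7.4723e-04; σ = Eε = 105000 · 7.4723e-04 = 78.46 MPa.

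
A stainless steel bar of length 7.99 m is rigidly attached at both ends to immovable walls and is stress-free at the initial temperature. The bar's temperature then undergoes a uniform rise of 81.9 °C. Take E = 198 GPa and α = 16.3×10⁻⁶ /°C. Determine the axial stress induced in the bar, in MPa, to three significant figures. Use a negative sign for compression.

-264 MPa

Free thermal expansion αLΔT = 16.3e-6 · 7990 · 81.9 = 10.67 mm.
The walls impose strain ε = −(10.67)/7990 = -1.3350e-03; σ = Eε = 198000 · -1.3350e-03 = -264.3 MPa.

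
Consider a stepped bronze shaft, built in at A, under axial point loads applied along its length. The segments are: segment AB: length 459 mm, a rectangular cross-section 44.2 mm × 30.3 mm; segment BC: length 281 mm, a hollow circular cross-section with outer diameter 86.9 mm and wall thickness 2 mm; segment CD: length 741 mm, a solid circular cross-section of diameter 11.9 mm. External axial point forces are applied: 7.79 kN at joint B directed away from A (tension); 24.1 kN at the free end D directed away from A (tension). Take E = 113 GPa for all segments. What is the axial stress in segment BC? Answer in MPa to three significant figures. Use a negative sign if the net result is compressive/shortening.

Internal axial forces (sectioning from the free end, tension +): N_CD = 24.1 kN, N_BC = 24.1 kN, N_AB = 31.89 kN.
A_BC = 533.4 mm².
σ_BC = N_BC/A_BC = 24100/533.4 = 45.18 MPa.

45.2 MPa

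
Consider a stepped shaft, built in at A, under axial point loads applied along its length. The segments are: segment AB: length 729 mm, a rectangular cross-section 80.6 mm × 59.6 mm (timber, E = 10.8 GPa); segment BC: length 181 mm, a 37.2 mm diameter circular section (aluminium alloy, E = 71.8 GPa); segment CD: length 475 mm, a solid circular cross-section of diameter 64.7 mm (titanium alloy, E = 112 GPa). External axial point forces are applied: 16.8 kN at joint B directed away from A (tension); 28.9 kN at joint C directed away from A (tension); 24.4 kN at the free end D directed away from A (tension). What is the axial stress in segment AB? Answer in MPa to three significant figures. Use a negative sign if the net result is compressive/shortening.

14.6 MPa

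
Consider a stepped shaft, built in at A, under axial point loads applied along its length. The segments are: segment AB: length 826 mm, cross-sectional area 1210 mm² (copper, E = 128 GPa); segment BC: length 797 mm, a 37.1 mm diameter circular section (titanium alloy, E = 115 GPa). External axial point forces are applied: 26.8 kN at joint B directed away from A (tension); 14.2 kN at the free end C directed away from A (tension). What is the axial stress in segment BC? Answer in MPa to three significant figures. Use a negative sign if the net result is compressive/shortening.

13.1 MPa

Internal axial forces (sectioning from the free end, tension +): N_BC = 14.2 kN, N_AB = 41 kN.
A_BC = 1081 mm².
σ_BC = N_BC/A_BC = 14200/1081 = 13.14 MPa.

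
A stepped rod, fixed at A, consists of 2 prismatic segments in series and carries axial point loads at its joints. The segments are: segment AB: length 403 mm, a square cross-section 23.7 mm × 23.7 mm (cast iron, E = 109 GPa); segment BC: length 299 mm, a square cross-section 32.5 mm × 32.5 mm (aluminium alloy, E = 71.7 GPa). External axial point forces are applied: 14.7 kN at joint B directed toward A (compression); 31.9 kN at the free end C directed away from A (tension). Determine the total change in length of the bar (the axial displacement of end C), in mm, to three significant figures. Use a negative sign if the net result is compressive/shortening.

0.239 mm

Internal axial forces (sectioning from the free end, tension +): N_BC = 31.9 kN, N_AB = 17.2 kN.
A_AB = 561.7 mm².
A_BC = 1056 mm².
δ_AB = 17200·403/(561.7·109000) = 0.1132 mm
δ_BC = 31900·299/(1056·71700) = 0.1259 mm
δ = Σδ_i = 0.2392 mm.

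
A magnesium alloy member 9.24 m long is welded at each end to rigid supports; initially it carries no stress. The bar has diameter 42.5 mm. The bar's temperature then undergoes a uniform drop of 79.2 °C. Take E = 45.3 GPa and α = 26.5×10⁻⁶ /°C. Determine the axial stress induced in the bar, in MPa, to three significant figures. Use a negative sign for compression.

95.1 MPa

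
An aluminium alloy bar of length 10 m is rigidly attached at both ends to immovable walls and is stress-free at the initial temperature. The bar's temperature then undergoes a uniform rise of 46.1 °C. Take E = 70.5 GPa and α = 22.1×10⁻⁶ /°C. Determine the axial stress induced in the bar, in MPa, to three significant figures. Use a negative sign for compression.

Free thermal expansion αLΔT = 22.1e-6 · 10000 · 46.1 = 10.19 mm.
The walls impose strain ε = −(10.19)/10000 = -1.0188e-03; σ = Eε = 70500 · -1.0188e-03 = -71.83 MPa.

-71.8 MPa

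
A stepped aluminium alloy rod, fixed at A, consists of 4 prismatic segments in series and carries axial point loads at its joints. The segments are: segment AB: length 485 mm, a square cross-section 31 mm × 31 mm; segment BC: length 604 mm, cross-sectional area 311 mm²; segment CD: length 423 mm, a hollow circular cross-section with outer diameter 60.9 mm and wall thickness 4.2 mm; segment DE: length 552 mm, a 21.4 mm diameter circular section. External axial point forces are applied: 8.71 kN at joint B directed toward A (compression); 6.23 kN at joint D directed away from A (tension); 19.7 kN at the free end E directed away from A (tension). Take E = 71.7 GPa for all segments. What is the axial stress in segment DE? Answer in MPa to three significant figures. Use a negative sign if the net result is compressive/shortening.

Internal axial forces (sectioning from the free end, tension +): N_DE = 19.7 kN, N_CD = 25.93 kN, N_BC = 25.93 kN, N_AB = 17.22 kN.
A_DE = 359.7 mm².
σ_DE = N_DE/A_DE = 19700/359.7 = 54.77 MPa.

54.8 MPa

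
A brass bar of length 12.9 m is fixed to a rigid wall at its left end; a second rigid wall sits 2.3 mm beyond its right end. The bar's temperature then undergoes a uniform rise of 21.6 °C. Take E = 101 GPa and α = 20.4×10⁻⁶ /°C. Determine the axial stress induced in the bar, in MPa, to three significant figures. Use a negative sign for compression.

-26.5 MPa

Free thermal expansion αLΔT = 20.4e-6 · 12900 · 21.6 = 5.684 mm.
The walls engage after the gap closes; constrained expansion = 5.684 − 2.3 = 3.384 mm.
The walls impose strain ε = −(3.384)/12900 = -2.6235e-04; σ = Eε = 101000 · -2.6235e-04 = -26.5 MPa.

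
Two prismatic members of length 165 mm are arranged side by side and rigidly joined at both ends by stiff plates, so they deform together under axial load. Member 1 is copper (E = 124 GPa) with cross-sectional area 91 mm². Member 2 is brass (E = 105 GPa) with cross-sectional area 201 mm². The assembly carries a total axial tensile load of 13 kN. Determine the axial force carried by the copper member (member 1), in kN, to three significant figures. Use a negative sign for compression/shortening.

4.53 kN

Equal strain + equilibrium ⇒ each member carries load in proportion to AE: A₁E₁ = 11280000 N, A₂E₂ = 21100000 N, ΣAE = 32390000 N.
F₁ = P·A₁E₁/ΣAE = 13000·11280000/32390000 = 4529 N.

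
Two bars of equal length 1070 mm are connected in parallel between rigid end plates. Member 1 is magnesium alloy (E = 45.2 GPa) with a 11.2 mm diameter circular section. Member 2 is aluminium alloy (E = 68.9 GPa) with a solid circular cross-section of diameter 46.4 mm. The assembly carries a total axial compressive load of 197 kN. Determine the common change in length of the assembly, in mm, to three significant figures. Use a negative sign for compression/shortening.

A_1 = 98.52 mm².
A_2 = 1691 mm².
Equal strain + equilibrium ⇒ each member carries load in proportion to AE: A₁E₁ = 4453000 N, A₂E₂ = 116500000 N, ΣAE = 121000000 N.
δ = PL/ΣAE = -197000·1070/121000000 = -1.743 mm.

-1.74 mm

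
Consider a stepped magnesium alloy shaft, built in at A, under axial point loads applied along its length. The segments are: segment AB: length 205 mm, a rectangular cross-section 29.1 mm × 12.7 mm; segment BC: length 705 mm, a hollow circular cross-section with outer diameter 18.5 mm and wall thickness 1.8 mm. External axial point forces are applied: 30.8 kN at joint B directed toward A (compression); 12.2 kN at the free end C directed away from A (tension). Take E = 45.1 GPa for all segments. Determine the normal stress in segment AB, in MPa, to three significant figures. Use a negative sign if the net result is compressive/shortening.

-50.3 MPa

Internal axial forces (sectioning from the free end, tension +): N_BC = 12.2 kN, N_AB = -18.6 kN.
A_AB = 369.6 mm².
σ_AB = N_AB/A_AB = -18600/369.6 = -50.33 MPa.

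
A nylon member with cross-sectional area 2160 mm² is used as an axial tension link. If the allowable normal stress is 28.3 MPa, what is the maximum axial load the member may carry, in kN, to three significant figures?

61.1 kN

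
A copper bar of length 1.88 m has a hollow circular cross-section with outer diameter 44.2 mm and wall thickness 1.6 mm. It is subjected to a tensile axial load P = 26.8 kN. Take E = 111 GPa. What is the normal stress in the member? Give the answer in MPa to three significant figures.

125 MPa

A = 214.1 mm².
σ = N/A = 26800/214.1 = 125.2 MPa.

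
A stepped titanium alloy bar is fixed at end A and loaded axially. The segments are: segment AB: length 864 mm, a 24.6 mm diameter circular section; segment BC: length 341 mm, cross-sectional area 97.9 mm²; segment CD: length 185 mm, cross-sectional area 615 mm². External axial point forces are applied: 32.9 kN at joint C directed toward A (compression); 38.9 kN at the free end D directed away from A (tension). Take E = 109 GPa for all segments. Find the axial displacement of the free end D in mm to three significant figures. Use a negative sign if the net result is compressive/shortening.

0.399 mm

Internal axial forces (sectioning from the free end, tension +): N_CD = 38.9 kN, N_BC = 6 kN, N_AB = 6 kN.
A_AB = 475.3 mm².
δ_AB = 6000·864/(475.3·109000) = 0.1001 mm
δ_BC = 6000·341/(97.9·109000) = 0.1917 mm
δ_CD = 38900·185/(615·109000) = 0.1074 mm
δ = Σδ_i = 0.3992 mm.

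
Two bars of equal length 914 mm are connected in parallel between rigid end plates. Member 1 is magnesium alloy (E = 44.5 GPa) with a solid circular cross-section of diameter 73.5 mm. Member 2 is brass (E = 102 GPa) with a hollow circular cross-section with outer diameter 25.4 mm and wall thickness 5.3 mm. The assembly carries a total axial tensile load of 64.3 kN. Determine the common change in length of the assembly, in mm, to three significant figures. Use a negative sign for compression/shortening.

A_1 = 4243 mm².
A_2 = 334.7 mm².
Equal strain + equilibrium ⇒ each member carries load in proportion to AE: A₁E₁ = 188800000 N, A₂E₂ = 34140000 N, ΣAE = 222900000 N.
δ = PL/ΣAE = 64300·914/222900000 = 0.2636 mm.

0.264 mm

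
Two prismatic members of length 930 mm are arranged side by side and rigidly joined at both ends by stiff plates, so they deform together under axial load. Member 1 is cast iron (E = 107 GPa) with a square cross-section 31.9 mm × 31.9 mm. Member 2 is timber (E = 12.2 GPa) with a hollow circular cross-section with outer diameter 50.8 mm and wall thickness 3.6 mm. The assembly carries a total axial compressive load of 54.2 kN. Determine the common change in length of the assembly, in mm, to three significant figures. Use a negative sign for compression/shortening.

-0.437 mm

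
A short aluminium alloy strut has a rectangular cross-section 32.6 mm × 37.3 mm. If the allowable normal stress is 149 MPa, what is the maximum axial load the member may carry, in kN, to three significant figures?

A = 1216 mm².
P_max = σ_allow · A = 149 · 1216 = 181200 N = 181.2 kN.

181 kN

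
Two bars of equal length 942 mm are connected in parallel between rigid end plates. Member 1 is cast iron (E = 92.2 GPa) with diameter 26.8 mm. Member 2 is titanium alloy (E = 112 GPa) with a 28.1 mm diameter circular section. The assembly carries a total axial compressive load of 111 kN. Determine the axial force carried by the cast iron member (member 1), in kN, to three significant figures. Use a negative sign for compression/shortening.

A_1 = 564.1 mm².
A_2 = 620.2 mm².
Equal strain + equilibrium ⇒ each member carries load in proportion to AE: A₁E₁ = 52010000 N, A₂E₂ = 69460000 N, ΣAE = 121500000 N.
F₁ = P·A₁E₁/ΣAE = -111000·52010000/121500000 = -47530 N.

-47.5 kN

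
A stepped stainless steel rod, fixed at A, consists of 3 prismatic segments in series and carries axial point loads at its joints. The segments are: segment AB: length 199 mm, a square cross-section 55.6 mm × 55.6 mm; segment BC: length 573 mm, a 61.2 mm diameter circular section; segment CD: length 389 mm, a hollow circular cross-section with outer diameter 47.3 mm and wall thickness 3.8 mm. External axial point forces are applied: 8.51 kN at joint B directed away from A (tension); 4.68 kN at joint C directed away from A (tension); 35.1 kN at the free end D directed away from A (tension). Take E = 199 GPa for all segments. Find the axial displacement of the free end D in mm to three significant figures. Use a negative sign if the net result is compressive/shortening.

0.187 mm

Internal axial forces (sectioning from the free end, tension +): N_CD = 35.1 kN, N_BC = 39.78 kN, N_AB = 48.29 kN.
A_AB = 3091 mm².
A_BC = 2942 mm².
A_CD = 519.3 mm².
δ_AB = 48290·199/(3091·199000) = 0.01562 mm
δ_BC = 39780·573/(2942·199000) = 0.03894 mm
δ_CD = 35100·389/(519.3·199000) = 0.1321 mm
δ = Σδ_i = 0.1867 mm.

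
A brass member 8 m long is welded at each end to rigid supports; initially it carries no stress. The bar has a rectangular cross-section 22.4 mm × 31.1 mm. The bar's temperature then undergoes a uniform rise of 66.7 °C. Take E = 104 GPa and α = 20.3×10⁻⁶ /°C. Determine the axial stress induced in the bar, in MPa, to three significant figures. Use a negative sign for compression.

Free thermal expansion αLΔT = 20.3e-6 · 8000 · 66.7 = 10.83 mm.
The walls impose strain ε = −(10.83)/8000 = -1.3540e-03; σ = Eε = 104000 · -1.3540e-03 = -140.8 MPa.

-141 MPa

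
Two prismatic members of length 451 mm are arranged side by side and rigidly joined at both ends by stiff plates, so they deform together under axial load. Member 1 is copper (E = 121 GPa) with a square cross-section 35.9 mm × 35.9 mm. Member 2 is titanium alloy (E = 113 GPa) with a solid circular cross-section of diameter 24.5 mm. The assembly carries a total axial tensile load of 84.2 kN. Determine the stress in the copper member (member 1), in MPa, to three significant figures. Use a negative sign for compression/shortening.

48.7 MPa

A_1 = 1289 mm².
A_2 = 471.4 mm².
Equal strain + equilibrium ⇒ each member carries load in proportion to AE: A₁E₁ = 155900000 N, A₂E₂ = 53270000 N, ΣAE = 209200000 N.
σ₁ = P·E₁/ΣAE = 84200·121000/209200000 = 48.7 MPa.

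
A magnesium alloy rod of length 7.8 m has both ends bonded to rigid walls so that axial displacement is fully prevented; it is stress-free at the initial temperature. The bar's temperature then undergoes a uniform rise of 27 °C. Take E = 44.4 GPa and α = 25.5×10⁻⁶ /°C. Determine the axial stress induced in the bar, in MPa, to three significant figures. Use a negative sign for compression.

Free thermal expansion αLΔT = 25.5e-6 · 7800 · 27 = 5.37 mm.
The walls impose strain ε = −(5.37)/7800 = -6.8850e-04; σ = Eε = 44400 · -6.8850e-04 = -30.57 MPa.

-30.6 MPa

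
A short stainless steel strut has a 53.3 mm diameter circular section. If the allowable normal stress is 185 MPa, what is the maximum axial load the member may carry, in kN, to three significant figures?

A = 2231 mm².
P_max = σ_allow · A = 185 · 2231 = 412800 N = 412.8 kN.

413 kN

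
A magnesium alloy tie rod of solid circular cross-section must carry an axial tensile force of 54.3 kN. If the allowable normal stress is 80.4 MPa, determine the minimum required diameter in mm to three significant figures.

29.3 mm

Required area A ≥ P/σ_allow = 54300/80.4 = 675.4 mm².
For a solid circular section, d ≥ √(4A/π) = 29.32 mm.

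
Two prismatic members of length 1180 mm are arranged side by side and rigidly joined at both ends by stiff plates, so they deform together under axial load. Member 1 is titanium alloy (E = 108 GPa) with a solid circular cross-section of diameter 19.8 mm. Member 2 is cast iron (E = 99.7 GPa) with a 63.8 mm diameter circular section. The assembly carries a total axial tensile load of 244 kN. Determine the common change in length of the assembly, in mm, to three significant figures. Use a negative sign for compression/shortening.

A_1 = 307.9 mm².
A_2 = 3197 mm².
Equal strain + equilibrium ⇒ each member carries load in proportion to AE: A₁E₁ = 33250000 N, A₂E₂ = 318700000 N, ΣAE = 352000000 N.
δ = PL/ΣAE = 244000·1180/352000000 = 0.818 mm.

0.818 mm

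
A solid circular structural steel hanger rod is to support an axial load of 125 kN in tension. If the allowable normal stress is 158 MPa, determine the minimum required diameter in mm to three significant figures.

31.7 mm

Required area A ≥ P/σ_allow = 125000/158 = 791.1 mm².
For a solid circular section, d ≥ √(4A/π) = 31.74 mm.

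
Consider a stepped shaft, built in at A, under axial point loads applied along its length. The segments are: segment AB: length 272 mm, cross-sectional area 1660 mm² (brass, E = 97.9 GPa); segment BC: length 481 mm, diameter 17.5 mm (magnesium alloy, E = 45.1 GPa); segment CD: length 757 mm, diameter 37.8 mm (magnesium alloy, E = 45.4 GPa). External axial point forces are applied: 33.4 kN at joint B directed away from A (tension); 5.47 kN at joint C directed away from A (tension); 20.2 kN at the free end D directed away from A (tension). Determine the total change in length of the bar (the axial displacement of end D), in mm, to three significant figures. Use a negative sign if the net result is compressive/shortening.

1.54 mm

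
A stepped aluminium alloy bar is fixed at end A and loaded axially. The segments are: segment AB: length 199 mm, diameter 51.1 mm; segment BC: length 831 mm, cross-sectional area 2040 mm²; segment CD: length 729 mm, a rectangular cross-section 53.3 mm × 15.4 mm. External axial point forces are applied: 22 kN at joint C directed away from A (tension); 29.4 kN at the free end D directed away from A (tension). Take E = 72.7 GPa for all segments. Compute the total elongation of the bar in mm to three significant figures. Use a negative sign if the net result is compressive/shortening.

0.716 mm

Internal axial forces (sectioning from the free end, tension +): N_CD = 29.4 kN, N_BC = 51.4 kN, N_AB = 51.4 kN.
A_AB = 2051 mm².
A_CD = 820.8 mm².
δ_AB = 51400·199/(2051·72700) = 0.0686 mm
δ_BC = 51400·831/(2040·72700) = 0.288 mm
δ_CD = 29400·729/(820.8·72700) = 0.3592 mm
δ = Σδ_i = 0.7158 mm.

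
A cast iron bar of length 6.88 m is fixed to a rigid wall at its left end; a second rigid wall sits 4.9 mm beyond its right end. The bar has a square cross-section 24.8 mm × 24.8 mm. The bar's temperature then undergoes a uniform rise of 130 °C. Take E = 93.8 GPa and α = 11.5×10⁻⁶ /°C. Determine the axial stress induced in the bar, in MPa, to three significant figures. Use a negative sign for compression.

-73.4 MPa

Free thermal expansion αLΔT = 11.5e-6 · 6880 · 130 = 10.29 mm.
The walls engage after the gap closes; constrained expansion = 10.29 − 4.9 = 5.386 mm.
The walls impose strain ε = −(5.386)/6880 = -7.8279e-04; σ = Eε = 93800 · -7.8279e-04 = -73.43 MPa.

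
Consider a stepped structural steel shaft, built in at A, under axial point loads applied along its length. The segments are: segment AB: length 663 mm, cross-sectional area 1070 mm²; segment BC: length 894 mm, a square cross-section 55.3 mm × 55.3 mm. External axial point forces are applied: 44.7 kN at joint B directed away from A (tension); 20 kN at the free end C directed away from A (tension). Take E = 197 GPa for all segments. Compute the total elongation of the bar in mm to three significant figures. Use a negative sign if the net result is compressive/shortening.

0.233 mm

Internal axial forces (sectioning from the free end, tension +): N_BC = 20 kN, N_AB = 64.7 kN.
A_BC = 3058 mm².
δ_AB = 64700·663/(1070·197000) = 0.2035 mm
δ_BC = 20000·894/(3058·197000) = 0.02968 mm
δ = Σδ_i = 0.2332 mm.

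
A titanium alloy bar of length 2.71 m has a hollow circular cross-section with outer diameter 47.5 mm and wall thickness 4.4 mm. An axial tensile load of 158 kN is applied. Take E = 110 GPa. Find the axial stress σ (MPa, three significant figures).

265 MPa

A = 595.8 mm².
σ = N/A = 158000/595.8 = 265.2 MPa.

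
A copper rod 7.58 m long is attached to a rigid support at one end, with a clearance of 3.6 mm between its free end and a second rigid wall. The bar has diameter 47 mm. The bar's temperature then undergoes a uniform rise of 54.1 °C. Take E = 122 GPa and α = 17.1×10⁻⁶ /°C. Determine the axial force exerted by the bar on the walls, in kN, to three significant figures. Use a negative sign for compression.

-95.3 kN

Free thermal expansion αLΔT = 17.1e-6 · 7580 · 54.1 = 7.012 mm.
The walls engage after the gap closes; constrained expansion = 7.012 − 3.6 = 3.412 mm.
The walls impose strain ε = −(3.412)/7580 = -4.5018e-04; σ = Eε = 122000 · -4.5018e-04 = -54.92 MPa.
Wall reaction R = σ·A = -54.92·1735 = -95290 N = -95.29 kN.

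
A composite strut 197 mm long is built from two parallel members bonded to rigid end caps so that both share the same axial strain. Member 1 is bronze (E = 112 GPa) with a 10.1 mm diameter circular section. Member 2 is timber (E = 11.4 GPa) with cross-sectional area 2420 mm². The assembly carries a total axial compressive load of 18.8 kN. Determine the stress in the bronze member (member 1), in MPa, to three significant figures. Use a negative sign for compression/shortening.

A_1 = 80.12 mm².
Equal strain + equilibrium ⇒ each member carries load in proportion to AE: A₁E₁ = 8973000 N, A₂E₂ = 27590000 N, ΣAE = 36560000 N.
σ₁ = P·E₁/ΣAE = -18800·112000/36560000 = -57.59 MPa.

-57.6 MPa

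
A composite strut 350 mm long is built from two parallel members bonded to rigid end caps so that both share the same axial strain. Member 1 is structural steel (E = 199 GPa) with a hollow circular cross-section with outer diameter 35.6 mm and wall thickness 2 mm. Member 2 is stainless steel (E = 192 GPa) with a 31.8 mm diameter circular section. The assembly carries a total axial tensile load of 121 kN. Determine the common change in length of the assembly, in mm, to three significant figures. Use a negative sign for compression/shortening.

0.218 mm

A_1 = 211.1 mm².
A_2 = 794.2 mm².
Equal strain + equilibrium ⇒ each member carries load in proportion to AE: A₁E₁ = 42010000 N, A₂E₂ = 152500000 N, ΣAE = 194500000 N.
δ = PL/ΣAE = 121000·350/194500000 = 0.2177 mm.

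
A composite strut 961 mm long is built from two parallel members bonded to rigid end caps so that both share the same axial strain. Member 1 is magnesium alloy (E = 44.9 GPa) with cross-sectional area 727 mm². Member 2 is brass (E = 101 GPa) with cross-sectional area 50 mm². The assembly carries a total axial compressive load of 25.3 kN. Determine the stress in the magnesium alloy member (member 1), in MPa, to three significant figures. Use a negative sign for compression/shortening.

-30.1 MPa

Equal strain + equilibrium ⇒ each member carries load in proportion to AE: A₁E₁ = 32640000 N, A₂E₂ = 5050000 N, ΣAE = 37690000 N.
σ₁ = P·E₁/ΣAE = -25300·44900/37690000 = -30.14 MPa.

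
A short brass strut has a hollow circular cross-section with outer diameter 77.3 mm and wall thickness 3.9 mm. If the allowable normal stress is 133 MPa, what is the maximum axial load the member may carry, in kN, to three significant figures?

A = 899.3 mm².
P_max = σ_allow · A = 133 · 899.3 = 119600 N = 119.6 kN.

120 kN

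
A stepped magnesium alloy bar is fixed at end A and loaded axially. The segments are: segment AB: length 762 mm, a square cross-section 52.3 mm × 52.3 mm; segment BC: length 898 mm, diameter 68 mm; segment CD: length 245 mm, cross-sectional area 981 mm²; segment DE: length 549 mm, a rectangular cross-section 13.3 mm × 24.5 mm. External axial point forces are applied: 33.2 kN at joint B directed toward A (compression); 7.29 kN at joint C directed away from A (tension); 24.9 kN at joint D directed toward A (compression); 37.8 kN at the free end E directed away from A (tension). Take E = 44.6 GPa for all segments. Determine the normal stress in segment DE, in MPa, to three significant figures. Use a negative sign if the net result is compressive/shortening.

116 MPa

Internal axial forces (sectioning from the free end, tension +): N_DE = 37.8 kN, N_CD = 12.9 kN, N_BC = 20.19 kN, N_AB = -13.01 kN.
A_DE = 325.9 mm².
σ_DE = N_DE/A_DE = 37800/325.9 = 116 MPa.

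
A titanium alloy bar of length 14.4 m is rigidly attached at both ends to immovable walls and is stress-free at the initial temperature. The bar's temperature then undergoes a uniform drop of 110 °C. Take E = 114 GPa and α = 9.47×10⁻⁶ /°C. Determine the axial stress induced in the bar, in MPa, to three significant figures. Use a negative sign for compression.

119 MPa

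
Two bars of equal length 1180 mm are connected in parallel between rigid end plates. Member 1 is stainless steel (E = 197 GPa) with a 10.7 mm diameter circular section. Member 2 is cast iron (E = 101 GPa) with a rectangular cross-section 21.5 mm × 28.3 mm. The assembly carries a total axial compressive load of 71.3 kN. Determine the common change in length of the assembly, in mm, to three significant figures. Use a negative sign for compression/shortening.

-1.06 mm

A_1 = 89.92 mm².
A_2 = 608.5 mm².
Equal strain + equilibrium ⇒ each member carries load in proportion to AE: A₁E₁ = 17710000 N, A₂E₂ = 61450000 N, ΣAE = 79170000 N.
δ = PL/ΣAE = -71300·1180/79170000 = -1.063 mm.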